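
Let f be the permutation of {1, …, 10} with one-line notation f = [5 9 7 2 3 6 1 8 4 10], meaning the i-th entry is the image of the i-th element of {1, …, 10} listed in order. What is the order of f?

Decomposing into disjoint cycles gives cycle lengths 4, 3, 1, 1, 1.
Since disjoint cycles commute, ord(f) = lcm(4, 3) = 12.

12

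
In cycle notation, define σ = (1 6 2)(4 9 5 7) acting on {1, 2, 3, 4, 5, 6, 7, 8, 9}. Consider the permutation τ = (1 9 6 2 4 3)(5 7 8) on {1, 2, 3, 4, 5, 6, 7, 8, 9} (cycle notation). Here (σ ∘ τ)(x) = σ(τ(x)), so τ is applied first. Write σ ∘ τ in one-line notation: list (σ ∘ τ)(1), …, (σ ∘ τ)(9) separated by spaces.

Chase each element through τ then σ: 1 → 9 → 5; 2 → 4 → 9; 3 → 1 → 6; 4 → 3 → 3; 5 → 7 → 4; 6 → 2 → 1; 7 → 8 → 8; 8 → 5 → 7; 9 → 6 → 2.
So σ ∘ τ in one-line form is 5 9 6 3 4 1 8 7 2.

5 9 6 3 4 1 8 7 2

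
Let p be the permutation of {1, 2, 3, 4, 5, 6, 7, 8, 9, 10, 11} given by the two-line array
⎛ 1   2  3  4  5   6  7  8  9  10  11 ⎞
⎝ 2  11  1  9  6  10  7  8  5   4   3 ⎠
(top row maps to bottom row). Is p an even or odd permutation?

odd

In disjoint-cycle form the cycle lengths are 5, 4, 1, 1.
A cycle is odd iff its length is even; p has 1 even-length cycle, so sgn(p) = (−1)^1 and p is odd.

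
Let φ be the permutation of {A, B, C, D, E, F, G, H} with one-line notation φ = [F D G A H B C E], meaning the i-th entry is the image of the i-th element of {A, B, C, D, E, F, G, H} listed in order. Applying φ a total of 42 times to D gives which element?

F

Tracing D → A → … returns to D after 4 steps, so D lies in a 4-cycle (A F B D).
Powers repeat with period 4 on this cycle, and 42 mod 4 = 2, so φ^42(D) = φ^2(D).
Advancing 2 steps from D: D → A → F.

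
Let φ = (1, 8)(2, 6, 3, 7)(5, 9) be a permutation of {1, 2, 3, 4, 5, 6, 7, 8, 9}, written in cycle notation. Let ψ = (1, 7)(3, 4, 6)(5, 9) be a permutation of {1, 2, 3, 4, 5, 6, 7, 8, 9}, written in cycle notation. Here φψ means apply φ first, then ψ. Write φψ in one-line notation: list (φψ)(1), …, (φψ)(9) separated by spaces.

(φψ)(x) = ψ(φ(x)). Computing each image: ψ(φ(1)) = ψ(8) = 8, ψ(φ(2)) = ψ(6) = 3, ψ(φ(3)) = ψ(7) = 1, ψ(φ(4)) = ψ(4) = 6, ψ(φ(5)) = ψ(9) = 5, ψ(φ(6)) = ψ(3) = 4, ψ(φ(7)) = ψ(2) = 2, ψ(φ(8)) = ψ(1) = 7, ψ(φ(9)) = ψ(5) = 9.
Hence φψ = [8 3 1 6 5 4 2 7 9].

8 3 1 6 5 4 2 7 9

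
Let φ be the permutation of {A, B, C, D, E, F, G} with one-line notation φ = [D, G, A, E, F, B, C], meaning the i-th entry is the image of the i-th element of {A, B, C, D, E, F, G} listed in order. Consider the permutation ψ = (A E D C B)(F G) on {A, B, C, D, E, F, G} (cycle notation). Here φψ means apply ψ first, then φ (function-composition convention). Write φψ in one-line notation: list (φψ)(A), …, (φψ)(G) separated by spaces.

F D G A E C B

Chase each element through ψ then φ: A → E → F; B → A → D; C → B → G; D → C → A; E → D → E; F → G → C; G → F → B.
So φψ in one-line form is F D G A E C B.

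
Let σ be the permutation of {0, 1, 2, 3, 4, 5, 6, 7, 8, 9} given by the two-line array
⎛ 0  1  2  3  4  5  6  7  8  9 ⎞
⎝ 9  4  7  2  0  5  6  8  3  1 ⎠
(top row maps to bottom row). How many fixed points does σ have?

The fixed points (elements with σ(x) = x) are {5, 6}, so there are 2.

2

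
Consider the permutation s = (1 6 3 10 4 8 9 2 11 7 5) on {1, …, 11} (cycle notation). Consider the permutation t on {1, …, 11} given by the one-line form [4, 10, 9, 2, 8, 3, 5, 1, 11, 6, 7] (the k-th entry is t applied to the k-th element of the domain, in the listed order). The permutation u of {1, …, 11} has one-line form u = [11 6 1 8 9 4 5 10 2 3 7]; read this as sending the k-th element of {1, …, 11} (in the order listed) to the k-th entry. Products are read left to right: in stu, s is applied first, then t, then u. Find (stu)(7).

Apply the permutations in order: s(7) = 5, then t(5) = 8, then u(8) = 10. So (stu)(7) = 10.

10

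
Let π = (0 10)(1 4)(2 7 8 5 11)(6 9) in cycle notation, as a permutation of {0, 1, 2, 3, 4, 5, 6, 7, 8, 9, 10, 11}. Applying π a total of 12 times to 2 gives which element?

8

2 lies in the 5-cycle (2 7 8 5 11).
On a 5-cycle, π^5 is the identity, so π^12 = π^2 there (12 ≡ 2 mod 5).
Advancing 2 steps from 2: 2 → 7 → 8.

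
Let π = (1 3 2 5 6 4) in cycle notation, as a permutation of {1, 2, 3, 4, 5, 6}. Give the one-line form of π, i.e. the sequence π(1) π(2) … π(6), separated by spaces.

Image by image: 1↦3, 2↦5, 3↦2, 4↦1, 5↦6, 6↦4.
Listing these in domain order gives 3 5 2 1 6 4.

3 5 2 1 6 4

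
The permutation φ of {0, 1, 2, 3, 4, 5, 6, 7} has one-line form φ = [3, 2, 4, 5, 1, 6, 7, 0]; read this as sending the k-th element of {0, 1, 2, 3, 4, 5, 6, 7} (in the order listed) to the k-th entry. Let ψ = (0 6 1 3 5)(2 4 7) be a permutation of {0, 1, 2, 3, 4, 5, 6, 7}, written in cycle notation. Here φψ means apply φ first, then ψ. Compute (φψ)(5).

First apply φ: φ(5) = 6, then ψ(6) = 1. Thus (φψ)(5) = 1.

1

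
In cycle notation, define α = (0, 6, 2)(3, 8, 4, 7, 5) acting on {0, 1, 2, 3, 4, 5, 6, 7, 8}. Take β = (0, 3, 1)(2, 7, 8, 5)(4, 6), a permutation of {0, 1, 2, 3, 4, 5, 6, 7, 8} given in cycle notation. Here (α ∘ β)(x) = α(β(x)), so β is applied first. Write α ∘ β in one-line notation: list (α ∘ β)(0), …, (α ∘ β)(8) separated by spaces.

For each element, apply β then α: 0 → 3 → 8; 1 → 0 → 6; 2 → 7 → 5; 3 → 1 → 1; 4 → 6 → 2; 5 → 2 → 0; 6 → 4 → 7; 7 → 8 → 4; 8 → 5 → 3.
So α ∘ β in one-line form is 8 6 5 1 2 0 7 4 3.

8 6 5 1 2 0 7 4 3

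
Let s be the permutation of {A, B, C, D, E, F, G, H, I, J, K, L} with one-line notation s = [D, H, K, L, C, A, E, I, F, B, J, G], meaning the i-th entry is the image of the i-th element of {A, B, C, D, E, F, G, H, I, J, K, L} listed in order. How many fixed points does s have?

No element satisfies s(x) = x, so there are 0 fixed points.

0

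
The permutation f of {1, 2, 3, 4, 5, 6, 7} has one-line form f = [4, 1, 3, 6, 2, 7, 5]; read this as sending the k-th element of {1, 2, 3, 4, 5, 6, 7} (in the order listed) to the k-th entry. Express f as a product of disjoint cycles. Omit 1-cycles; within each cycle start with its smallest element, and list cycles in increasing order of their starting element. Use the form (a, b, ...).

Start at 1 and follow images: 1 → 4 → 6 → 7 → 5 → 2 → 1, giving the cycle (1, 4, 6, 7, 5, 2).
Continuing from each remaining unvisited element yields (1, 4, 6, 7, 5, 2).

(1, 4, 6, 7, 5, 2)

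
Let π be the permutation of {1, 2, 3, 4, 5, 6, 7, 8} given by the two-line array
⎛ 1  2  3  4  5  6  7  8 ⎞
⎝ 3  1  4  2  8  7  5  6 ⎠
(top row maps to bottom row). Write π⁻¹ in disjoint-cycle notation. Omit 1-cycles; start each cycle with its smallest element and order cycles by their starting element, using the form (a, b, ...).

(1, 2, 4, 3)(5, 7, 6, 8)

The cycle decomposition of π is (1, 3, 4, 2)(5, 8, 6, 7).
Reversing each cycle (and rotating so the smallest element leads) gives π⁻¹ = (1, 2, 4, 3)(5, 7, 6, 8).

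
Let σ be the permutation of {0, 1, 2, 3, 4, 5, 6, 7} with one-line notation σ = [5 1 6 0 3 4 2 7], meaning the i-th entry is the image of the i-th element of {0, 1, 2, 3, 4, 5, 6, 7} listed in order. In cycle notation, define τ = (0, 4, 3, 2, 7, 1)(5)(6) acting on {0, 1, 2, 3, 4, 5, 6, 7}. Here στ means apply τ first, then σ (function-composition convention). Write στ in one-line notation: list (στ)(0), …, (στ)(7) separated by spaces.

Chase each element through τ then σ: 0 → 4 → 3; 1 → 0 → 5; 2 → 7 → 7; 3 → 2 → 6; 4 → 3 → 0; 5 → 5 → 4; 6 → 6 → 2; 7 → 1 → 1.
Collecting the images, στ = [3 5 7 6 0 4 2 1].

3 5 7 6 0 4 2 1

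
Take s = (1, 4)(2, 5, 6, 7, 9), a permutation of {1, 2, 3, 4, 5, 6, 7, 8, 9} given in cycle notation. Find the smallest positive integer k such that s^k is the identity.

10

The disjoint cycles have lengths 5, 2, 1, 1.
The order of s is the least common multiple of its cycle lengths: lcm(5, 2) = 10.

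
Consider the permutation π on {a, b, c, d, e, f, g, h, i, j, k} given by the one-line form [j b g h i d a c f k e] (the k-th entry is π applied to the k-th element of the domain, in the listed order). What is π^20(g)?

g

Tracing g → a → … returns to g after 10 steps, so g lies in a 10-cycle (a, j, k, e, i, f, d, h, c, g).
Since the cycle has length 10, π^20 acts on it the same as π^0 (20 mod 10 = 0).
So π^20(g) = g.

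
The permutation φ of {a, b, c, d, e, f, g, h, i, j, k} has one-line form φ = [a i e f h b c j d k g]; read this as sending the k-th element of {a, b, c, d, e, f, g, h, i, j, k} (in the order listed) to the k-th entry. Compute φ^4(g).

Tracing g → c → … returns to g after 6 steps, so g lies in a 6-cycle (c e h j k g).
Stepping 4 places around the cycle: g → c → e → h → j.

j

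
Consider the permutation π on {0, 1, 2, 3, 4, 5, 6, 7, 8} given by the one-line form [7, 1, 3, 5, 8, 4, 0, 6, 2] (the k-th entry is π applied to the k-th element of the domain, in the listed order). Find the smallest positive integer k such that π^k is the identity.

15

Decomposing into disjoint cycles gives cycle lengths 5, 3, 1.
Since disjoint cycles commute, ord(π) = lcm(5, 3) = 15.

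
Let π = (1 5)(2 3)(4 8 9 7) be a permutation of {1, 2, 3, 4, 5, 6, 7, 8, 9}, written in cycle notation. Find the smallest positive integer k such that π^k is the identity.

4

The cycle type of π is (4, 2, 2, 1).
The order is lcm(4, 2, 2) = 4.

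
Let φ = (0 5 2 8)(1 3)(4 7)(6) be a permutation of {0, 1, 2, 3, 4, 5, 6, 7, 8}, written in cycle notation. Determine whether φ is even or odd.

odd

The cycle lengths are 4, 2, 2, 1.
A cycle of length ℓ contributes ℓ−1 transpositions, so φ is a product of 3 + 1 + 1 = 5 transpositions — odd.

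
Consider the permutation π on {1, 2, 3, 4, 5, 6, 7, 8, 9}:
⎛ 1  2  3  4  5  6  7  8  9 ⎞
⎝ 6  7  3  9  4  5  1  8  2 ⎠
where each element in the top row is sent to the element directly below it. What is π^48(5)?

Tracing 5 → 4 → … returns to 5 after 7 steps, so 5 lies in a 7-cycle (1 6 5 4 9 2 7).
On a 7-cycle, π^7 is the identity, so π^48 = π^6 there (48 ≡ 6 mod 7).
Advancing 6 steps from 5: 5 → 4 → 9 → 2 → 7 → 1 → 6.

6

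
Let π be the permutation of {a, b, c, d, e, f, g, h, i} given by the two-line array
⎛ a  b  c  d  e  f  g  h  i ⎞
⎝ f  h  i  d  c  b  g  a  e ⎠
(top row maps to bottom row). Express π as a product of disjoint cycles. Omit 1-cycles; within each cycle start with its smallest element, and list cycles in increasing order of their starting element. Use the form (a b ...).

From a: a → f → b → h → a, closing the cycle (a f b h).
Continuing from each remaining unvisited element yields (a f b h)(c i e).

(a f b h)(c i e)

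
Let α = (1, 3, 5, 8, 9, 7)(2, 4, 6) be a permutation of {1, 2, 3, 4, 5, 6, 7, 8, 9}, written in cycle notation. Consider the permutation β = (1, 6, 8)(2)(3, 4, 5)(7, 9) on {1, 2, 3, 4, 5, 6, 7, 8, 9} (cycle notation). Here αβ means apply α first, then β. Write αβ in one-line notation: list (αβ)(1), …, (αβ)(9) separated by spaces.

4 5 3 8 1 2 6 7 9

(αβ)(x) = β(α(x)). Computing each image: β(α(1)) = β(3) = 4, β(α(2)) = β(4) = 5, β(α(3)) = β(5) = 3, β(α(4)) = β(6) = 8, β(α(5)) = β(8) = 1, β(α(6)) = β(2) = 2, β(α(7)) = β(1) = 6, β(α(8)) = β(9) = 7, β(α(9)) = β(7) = 9.
Hence αβ = [4 5 3 8 1 2 6 7 9].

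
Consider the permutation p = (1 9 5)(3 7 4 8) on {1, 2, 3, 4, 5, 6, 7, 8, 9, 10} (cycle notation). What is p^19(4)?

4 lies in the 4-cycle (3 7 4 8).
On a 4-cycle, p^4 is the identity, so p^19 = p^3 there (19 ≡ 3 mod 4).
Advancing 3 steps from 4: 4 → 8 → 3 → 7.

7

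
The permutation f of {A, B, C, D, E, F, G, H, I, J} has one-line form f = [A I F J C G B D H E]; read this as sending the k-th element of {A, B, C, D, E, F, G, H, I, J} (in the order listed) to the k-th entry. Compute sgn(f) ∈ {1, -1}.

In disjoint-cycle form the cycle lengths are 9, 1.
A cycle is odd iff its length is even; f has 0 even-length cycles, so sgn(f) = (−1)^0 and f is even.

1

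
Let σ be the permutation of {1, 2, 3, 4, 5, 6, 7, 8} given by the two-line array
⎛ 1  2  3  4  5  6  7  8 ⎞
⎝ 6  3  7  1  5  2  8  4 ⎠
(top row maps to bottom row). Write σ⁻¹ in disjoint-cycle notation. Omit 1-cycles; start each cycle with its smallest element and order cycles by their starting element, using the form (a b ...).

(1 4 8 7 3 2 6)

The cycle decomposition of σ is (1 6 2 3 7 8 4).
The inverse reverses every cycle; in canonical form, σ⁻¹ = (1 4 8 7 3 2 6).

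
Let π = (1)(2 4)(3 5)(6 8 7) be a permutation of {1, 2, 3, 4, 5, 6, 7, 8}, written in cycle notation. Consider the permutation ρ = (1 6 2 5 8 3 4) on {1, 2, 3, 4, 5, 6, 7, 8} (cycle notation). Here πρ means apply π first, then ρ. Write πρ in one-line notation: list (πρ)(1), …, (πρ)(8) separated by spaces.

6 1 8 5 4 3 2 7

(πρ)(x) = ρ(π(x)). Computing each image: ρ(π(1)) = ρ(1) = 6, ρ(π(2)) = ρ(4) = 1, ρ(π(3)) = ρ(5) = 8, ρ(π(4)) = ρ(2) = 5, ρ(π(5)) = ρ(3) = 4, ρ(π(6)) = ρ(8) = 3, ρ(π(7)) = ρ(6) = 2, ρ(π(8)) = ρ(7) = 7.
Hence πρ = [6 1 8 5 4 3 2 7].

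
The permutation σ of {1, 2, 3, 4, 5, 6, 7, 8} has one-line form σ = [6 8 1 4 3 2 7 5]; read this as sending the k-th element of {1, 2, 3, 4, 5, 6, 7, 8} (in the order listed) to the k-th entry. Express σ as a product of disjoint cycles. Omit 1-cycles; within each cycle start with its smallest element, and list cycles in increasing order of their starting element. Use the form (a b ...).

From 1: 1 → 6 → 2 → 8 → 5 → 3 → 1, closing the cycle (1 6 2 8 5 3).
Continuing from each remaining unvisited element yields (1 6 2 8 5 3).

(1 6 2 8 5 3)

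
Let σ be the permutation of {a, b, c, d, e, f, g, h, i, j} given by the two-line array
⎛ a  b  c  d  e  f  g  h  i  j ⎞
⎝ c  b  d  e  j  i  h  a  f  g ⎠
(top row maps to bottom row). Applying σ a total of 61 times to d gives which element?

a

Tracing d → e → … returns to d after 7 steps, so d lies in a 7-cycle (a, c, d, e, j, g, h).
Since the cycle has length 7, σ^61 acts on it the same as σ^5 (61 mod 7 = 5).
Advancing 5 steps from d: d → e → j → g → h → a.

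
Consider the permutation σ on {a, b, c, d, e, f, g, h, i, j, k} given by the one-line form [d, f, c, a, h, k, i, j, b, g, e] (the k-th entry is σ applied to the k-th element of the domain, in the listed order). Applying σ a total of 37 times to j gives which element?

Tracing j → g → … returns to j after 8 steps, so j lies in an 8-cycle (b f k e h j g i).
Powers repeat with period 8 on this cycle, and 37 mod 8 = 5, so σ^37(j) = σ^5(j).
Advancing 5 steps from j: j → g → i → b → f → k.

k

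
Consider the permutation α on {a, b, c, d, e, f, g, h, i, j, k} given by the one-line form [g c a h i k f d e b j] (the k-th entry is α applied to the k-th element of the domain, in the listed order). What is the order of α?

14

Decomposing into disjoint cycles gives cycle lengths 7, 2, 2.
The order of α is the least common multiple of its cycle lengths: lcm(7, 2, 2) = 14.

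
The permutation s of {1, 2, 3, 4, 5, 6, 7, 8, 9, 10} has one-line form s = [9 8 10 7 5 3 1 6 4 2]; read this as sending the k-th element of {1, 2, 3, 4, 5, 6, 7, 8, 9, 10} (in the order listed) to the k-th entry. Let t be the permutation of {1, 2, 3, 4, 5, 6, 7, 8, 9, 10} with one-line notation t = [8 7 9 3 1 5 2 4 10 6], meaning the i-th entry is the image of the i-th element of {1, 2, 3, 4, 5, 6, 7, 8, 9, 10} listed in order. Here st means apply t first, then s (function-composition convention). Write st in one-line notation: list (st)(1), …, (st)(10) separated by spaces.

Chase each element through t then s: 1 → 8 → 6; 2 → 7 → 1; 3 → 9 → 4; 4 → 3 → 10; 5 → 1 → 9; 6 → 5 → 5; 7 → 2 → 8; 8 → 4 → 7; 9 → 10 → 2; 10 → 6 → 3.
So st in one-line form is 6 1 4 10 9 5 8 7 2 3.

6 1 4 10 9 5 8 7 2 3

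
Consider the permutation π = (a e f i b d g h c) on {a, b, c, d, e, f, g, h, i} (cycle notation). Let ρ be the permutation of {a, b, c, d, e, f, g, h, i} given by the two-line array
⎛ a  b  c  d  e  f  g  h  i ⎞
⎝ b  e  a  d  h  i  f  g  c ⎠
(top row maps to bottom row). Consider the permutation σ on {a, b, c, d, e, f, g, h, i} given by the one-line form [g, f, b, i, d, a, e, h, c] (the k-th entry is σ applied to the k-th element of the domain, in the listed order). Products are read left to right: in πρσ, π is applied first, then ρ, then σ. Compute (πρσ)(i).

Chase i: π(i) = b; ρ(b) = e; σ(e) = d. Hence (πρσ)(i) = d.

d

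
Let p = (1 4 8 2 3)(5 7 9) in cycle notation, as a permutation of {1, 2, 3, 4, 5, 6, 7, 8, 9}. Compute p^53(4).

4 lies in the 5-cycle (1 4 8 2 3).
Since the cycle has length 5, p^53 acts on it the same as p^3 (53 mod 5 = 3).
Stepping 3 places around the cycle: 4 → 8 → 2 → 3.

3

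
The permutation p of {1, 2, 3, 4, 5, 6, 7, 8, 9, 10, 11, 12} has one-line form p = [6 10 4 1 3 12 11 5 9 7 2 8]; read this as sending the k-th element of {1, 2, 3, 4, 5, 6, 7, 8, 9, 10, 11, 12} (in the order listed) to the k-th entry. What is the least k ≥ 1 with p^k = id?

28

The disjoint-cycle form of p has cycle lengths 7, 4, 1.
The order of p is the least common multiple of its cycle lengths: lcm(7, 4) = 28.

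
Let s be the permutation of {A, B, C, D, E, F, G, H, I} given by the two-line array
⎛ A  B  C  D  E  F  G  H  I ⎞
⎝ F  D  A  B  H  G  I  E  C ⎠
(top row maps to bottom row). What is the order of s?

Decomposing into disjoint cycles gives cycle lengths 5, 2, 2.
The order of s is the least common multiple of its cycle lengths: lcm(5, 2, 2) = 10.

10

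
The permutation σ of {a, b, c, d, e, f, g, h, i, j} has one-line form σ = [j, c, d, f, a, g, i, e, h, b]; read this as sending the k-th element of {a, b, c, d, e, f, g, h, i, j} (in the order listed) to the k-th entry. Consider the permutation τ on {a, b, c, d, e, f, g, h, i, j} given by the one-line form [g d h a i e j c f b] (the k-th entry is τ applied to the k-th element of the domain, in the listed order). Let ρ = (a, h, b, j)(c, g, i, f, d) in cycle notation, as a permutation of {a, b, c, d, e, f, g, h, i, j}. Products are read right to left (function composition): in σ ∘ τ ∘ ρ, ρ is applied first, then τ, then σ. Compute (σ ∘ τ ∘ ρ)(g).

(σ ∘ τ ∘ ρ)(g) = σ(τ(ρ(g))). ρ(g) = i, then τ(i) = f, then σ(f) = g, so the result is g.

g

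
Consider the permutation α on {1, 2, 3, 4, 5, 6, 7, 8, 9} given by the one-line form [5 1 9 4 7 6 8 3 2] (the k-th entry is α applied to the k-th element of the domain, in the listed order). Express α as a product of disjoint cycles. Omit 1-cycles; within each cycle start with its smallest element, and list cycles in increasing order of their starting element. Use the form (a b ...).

(1 5 7 8 3 9 2)

From 1: 1 → 5 → 7 → 8 → 3 → 9 → 2 → 1, closing the cycle (1 5 7 8 3 9 2).
Repeating from the next unused element and collecting all non-trivial cycles gives (1 5 7 8 3 9 2).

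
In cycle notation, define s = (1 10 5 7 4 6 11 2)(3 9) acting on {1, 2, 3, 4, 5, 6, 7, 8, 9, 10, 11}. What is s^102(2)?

2 lies in the 8-cycle (1 10 5 7 4 6 11 2).
Since the cycle has length 8, s^102 acts on it the same as s^6 (102 mod 8 = 6).
Advancing 6 steps from 2: 2 → 1 → 10 → 5 → 7 → 4 → 6.

6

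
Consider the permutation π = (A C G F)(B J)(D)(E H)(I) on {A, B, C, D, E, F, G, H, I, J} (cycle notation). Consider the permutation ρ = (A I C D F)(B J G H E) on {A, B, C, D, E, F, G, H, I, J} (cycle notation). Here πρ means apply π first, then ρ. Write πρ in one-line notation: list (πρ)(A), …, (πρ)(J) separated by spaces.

D G H F E I A B C J

For each element, apply π then ρ: A → C → D; B → J → G; C → G → H; D → D → F; E → H → E; F → A → I; G → F → A; H → E → B; I → I → C; J → B → J.
So πρ in one-line form is D G H F E I A B C J.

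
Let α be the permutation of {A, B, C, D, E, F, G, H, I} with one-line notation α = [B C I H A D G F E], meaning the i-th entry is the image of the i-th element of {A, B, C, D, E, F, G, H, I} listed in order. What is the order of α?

15

Writing α as disjoint cycles, the cycle lengths are 5, 3, 1.
The order is lcm(5, 3) = 15.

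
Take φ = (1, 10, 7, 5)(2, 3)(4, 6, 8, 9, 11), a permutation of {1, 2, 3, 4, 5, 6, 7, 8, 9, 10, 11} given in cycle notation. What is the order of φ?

20

The disjoint cycles have lengths 5, 4, 2.
Since disjoint cycles commute, ord(φ) = lcm(5, 4, 2) = 20.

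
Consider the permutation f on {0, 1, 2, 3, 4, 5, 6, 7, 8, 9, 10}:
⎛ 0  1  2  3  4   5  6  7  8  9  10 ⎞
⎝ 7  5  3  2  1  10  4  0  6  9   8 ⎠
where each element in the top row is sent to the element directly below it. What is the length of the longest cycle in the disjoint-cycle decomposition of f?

6

Decomposing into disjoint cycles gives (0, 7)(1, 5, 10, 8, 6, 4)(2, 3); the longest has length 6.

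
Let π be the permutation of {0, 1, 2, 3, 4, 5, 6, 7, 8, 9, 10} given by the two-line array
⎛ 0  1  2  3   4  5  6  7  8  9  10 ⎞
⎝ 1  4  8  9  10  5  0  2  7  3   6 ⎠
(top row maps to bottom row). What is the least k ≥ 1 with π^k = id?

30

Decomposing into disjoint cycles gives cycle lengths 5, 3, 2, 1.
Since disjoint cycles commute, ord(π) = lcm(5, 3, 2) = 30.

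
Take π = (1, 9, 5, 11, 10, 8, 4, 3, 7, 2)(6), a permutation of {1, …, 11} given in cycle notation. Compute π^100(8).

8

8 lies in the 10-cycle (1, 9, 5, 11, 10, 8, 4, 3, 7, 2).
Since the cycle has length 10, π^100 acts on it the same as π^0 (100 mod 10 = 0).
So π^100(8) = 8.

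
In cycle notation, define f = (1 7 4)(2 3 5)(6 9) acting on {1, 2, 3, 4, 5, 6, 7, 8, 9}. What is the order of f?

6

The cycle type of f is (3, 3, 2, 1).
Since disjoint cycles commute, ord(f) = lcm(3, 3, 2) = 6.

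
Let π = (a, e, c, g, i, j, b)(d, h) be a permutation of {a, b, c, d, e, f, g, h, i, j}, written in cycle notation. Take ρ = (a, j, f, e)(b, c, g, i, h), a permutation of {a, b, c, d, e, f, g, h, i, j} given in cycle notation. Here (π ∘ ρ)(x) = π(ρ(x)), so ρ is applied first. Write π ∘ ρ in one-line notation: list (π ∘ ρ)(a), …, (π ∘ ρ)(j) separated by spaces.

For each element, apply ρ then π: a → j → b; b → c → g; c → g → i; d → d → h; e → a → e; f → e → c; g → i → j; h → b → a; i → h → d; j → f → f.
Collecting the images, π ∘ ρ = [b g i h e c j a d f].

b g i h e c j a d f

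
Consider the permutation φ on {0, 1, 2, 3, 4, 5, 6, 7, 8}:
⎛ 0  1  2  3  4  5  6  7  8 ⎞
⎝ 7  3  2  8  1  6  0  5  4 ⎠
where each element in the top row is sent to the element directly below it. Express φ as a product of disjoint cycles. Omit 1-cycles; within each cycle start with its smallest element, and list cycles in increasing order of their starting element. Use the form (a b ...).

(0 7 5 6)(1 3 8 4)

From 0: 0 → 7 → 5 → 6 → 0, closing the cycle (0 7 5 6).
Repeating from the next unused element and collecting all non-trivial cycles gives (0 7 5 6)(1 3 8 4).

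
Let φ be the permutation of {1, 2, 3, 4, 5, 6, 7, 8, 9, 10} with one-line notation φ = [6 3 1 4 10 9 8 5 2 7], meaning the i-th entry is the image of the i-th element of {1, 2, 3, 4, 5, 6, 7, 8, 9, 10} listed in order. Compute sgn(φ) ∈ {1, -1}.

-1

In disjoint-cycle form the cycle lengths are 5, 4, 1.
A cycle of length ℓ contributes ℓ−1 transpositions, so φ is a product of 4 + 3 = 7 transpositions — odd.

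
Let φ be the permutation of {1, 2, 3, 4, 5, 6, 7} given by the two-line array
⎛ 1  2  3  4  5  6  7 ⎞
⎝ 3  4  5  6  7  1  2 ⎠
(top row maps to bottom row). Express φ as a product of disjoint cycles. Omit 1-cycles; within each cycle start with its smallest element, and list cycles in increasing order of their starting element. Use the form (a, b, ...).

Start at 1 and follow images: 1 → 3 → 5 → 7 → 2 → 4 → 6 → 1, giving the cycle (1, 3, 5, 7, 2, 4, 6).
Continuing from each remaining unvisited element yields (1, 3, 5, 7, 2, 4, 6).

(1, 3, 5, 7, 2, 4, 6)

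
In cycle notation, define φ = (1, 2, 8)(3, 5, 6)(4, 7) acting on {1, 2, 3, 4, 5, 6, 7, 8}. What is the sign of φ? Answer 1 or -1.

The cycle lengths are 3, 3, 2.
A cycle of length ℓ contributes ℓ−1 transpositions, so φ is a product of 2 + 2 + 1 = 5 transpositions — odd.

-1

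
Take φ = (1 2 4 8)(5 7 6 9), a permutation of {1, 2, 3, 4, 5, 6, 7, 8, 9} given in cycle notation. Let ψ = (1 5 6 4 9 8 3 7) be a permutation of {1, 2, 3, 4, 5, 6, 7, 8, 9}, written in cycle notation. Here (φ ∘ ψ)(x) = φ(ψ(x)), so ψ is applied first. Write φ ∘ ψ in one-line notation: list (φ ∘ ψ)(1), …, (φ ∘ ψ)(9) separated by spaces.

7 4 6 5 9 8 2 3 1

(φ ∘ ψ)(x) = φ(ψ(x)). Computing each image: φ(ψ(1)) = φ(5) = 7, φ(ψ(2)) = φ(2) = 4, φ(ψ(3)) = φ(7) = 6, φ(ψ(4)) = φ(9) = 5, φ(ψ(5)) = φ(6) = 9, φ(ψ(6)) = φ(4) = 8, φ(ψ(7)) = φ(1) = 2, φ(ψ(8)) = φ(3) = 3, φ(ψ(9)) = φ(8) = 1.
Hence φ ∘ ψ = [7 4 6 5 9 8 2 3 1].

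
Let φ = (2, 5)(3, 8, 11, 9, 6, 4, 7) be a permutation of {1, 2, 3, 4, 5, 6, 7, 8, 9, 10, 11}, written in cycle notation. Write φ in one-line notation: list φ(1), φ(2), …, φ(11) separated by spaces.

1 5 8 7 2 4 3 11 6 10 9

Reading each image from the cycles: 1→1, 2→5, 3→8, 4→7, 5→2, 6→4, 7→3, 8→11, 9→6, 10→10, 11→9.
Listing these in domain order gives 1 5 8 7 2 4 3 11 6 10 9.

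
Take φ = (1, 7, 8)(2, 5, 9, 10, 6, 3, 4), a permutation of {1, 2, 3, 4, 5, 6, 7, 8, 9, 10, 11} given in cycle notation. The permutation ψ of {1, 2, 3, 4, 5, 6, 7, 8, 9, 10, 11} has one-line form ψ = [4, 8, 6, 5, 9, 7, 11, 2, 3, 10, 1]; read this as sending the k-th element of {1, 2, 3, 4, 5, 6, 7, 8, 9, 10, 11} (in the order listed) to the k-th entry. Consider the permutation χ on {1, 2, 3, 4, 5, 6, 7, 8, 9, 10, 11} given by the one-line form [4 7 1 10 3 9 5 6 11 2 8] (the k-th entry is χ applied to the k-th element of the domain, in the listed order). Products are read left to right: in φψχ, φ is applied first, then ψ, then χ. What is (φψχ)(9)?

2

Chase 9: φ(9) = 10; ψ(10) = 10; χ(10) = 2. Hence (φψχ)(9) = 2.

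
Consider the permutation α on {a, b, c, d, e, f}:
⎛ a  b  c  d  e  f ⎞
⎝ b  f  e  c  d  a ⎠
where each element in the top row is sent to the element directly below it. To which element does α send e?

d

The entry below e in the array is d, so α(e) = d.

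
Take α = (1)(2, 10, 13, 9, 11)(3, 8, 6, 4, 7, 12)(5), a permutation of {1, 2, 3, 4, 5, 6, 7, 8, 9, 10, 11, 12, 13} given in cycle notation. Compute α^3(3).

4

3 lies in the 6-cycle (3, 8, 6, 4, 7, 12).
Stepping 3 places around the cycle: 3 → 8 → 6 → 4.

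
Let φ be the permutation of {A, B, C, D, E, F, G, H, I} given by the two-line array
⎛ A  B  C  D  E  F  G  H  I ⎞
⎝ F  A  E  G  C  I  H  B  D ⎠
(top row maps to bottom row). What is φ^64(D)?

G

Tracing D → G → … returns to D after 7 steps, so D lies in a 7-cycle (A F I D G H B).
On a 7-cycle, φ^7 is the identity, so φ^64 = φ^1 there (64 ≡ 1 mod 7).
Advancing 1 step from D: D → G.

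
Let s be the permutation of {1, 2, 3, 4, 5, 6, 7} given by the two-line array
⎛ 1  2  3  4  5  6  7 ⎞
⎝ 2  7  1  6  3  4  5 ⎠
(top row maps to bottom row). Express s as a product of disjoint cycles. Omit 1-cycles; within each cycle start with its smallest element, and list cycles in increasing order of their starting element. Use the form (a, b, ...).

Iterating s from 1 gives 1 → 2 → 7 → 5 → 3 → 1; that is the 5-cycle (1, 2, 7, 5, 3).
Repeating from the next unused element and collecting all non-trivial cycles gives (1, 2, 7, 5, 3)(4, 6).

(1, 2, 7, 5, 3)(4, 6)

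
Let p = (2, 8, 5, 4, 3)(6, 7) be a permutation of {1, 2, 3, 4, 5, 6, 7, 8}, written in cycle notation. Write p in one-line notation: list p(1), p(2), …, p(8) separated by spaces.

Reading each image from the cycles: 1↦1, 2↦8, 3↦2, 4↦3, 5↦4, 6↦7, 7↦6, 8↦5.
Listing these in domain order gives 1 8 2 3 4 7 6 5.

1 8 2 3 4 7 6 5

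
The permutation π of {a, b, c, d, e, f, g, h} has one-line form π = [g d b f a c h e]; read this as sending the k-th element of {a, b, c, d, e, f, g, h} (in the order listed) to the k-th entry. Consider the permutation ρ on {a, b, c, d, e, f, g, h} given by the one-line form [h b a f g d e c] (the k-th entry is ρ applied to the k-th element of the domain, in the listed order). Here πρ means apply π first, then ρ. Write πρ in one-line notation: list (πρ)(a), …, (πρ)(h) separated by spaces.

(πρ)(x) = ρ(π(x)). Computing each image: ρ(π(a)) = ρ(g) = e, ρ(π(b)) = ρ(d) = f, ρ(π(c)) = ρ(b) = b, ρ(π(d)) = ρ(f) = d, ρ(π(e)) = ρ(a) = h, ρ(π(f)) = ρ(c) = a, ρ(π(g)) = ρ(h) = c, ρ(π(h)) = ρ(e) = g.
Hence πρ = [e f b d h a c g].

e f b d h a c g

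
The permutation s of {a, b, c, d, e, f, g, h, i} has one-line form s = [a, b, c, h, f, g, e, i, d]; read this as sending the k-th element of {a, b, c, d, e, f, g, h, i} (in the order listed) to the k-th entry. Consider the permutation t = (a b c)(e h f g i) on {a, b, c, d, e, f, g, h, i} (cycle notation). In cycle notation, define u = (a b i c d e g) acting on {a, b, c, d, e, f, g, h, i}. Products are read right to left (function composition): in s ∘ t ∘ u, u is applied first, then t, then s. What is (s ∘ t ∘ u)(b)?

f

Apply the permutations in order: u(b) = i, then t(i) = e, then s(e) = f. So (s ∘ t ∘ u)(b) = f.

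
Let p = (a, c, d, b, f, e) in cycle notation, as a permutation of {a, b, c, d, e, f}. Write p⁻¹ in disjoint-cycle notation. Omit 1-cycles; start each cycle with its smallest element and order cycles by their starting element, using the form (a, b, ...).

The inverse reverses each cycle.
Reversing each cycle of p and rotating so the smallest element leads gives (a, e, f, b, d, c).

(a, e, f, b, d, c)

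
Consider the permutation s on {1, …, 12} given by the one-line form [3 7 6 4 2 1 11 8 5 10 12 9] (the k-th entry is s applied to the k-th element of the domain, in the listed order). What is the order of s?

6

Decomposing into disjoint cycles gives cycle lengths 6, 3, 1, 1, 1.
Since disjoint cycles commute, ord(s) = lcm(6, 3) = 6.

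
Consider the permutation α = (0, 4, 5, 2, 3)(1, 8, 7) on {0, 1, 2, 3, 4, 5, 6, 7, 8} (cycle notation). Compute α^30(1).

1 lies in the 3-cycle (1, 8, 7).
Powers repeat with period 3 on this cycle, and 30 mod 3 = 0, so α^30(1) = α^0(1).
So α^30(1) = 1.

1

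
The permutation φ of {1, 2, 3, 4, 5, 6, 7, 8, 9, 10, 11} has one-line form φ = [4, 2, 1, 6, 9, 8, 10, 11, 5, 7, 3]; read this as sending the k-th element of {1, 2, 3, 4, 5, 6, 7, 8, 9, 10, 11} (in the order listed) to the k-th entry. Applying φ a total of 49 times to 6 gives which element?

Tracing 6 → 8 → … returns to 6 after 6 steps, so 6 lies in a 6-cycle (1 4 6 8 11 3).
Powers repeat with period 6 on this cycle, and 49 mod 6 = 1, so φ^49(6) = φ^1(6).
Advancing 1 step from 6: 6 → 8.

8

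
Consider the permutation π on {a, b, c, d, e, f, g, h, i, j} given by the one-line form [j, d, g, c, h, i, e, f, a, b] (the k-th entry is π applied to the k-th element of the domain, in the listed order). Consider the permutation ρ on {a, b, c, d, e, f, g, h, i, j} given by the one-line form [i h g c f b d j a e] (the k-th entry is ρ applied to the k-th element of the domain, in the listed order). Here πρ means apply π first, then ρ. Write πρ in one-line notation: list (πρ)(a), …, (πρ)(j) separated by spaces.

e c d g j a f b i h

(πρ)(x) = ρ(π(x)). Computing each image: ρ(π(a)) = ρ(j) = e, ρ(π(b)) = ρ(d) = c, ρ(π(c)) = ρ(g) = d, ρ(π(d)) = ρ(c) = g, ρ(π(e)) = ρ(h) = j, ρ(π(f)) = ρ(i) = a, ρ(π(g)) = ρ(e) = f, ρ(π(h)) = ρ(f) = b, ρ(π(i)) = ρ(a) = i, ρ(π(j)) = ρ(b) = h.
Hence πρ = [e c d g j a f b i h].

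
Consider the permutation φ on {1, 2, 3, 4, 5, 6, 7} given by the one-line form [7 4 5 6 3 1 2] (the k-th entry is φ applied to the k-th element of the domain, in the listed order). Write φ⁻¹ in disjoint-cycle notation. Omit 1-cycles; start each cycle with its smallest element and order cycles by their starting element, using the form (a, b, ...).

(1, 6, 4, 2, 7)(3, 5)

First write φ in disjoint cycles: (1, 7, 2, 4, 6)(3, 5).
Reversing each cycle (and rotating so the smallest element leads) gives φ⁻¹ = (1, 6, 4, 2, 7)(3, 5).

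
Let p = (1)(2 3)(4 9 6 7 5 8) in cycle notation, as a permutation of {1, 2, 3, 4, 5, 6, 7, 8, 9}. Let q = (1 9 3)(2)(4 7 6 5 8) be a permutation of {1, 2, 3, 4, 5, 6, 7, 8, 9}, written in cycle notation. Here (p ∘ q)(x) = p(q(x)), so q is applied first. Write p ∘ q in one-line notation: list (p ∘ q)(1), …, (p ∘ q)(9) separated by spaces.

(p ∘ q)(x) = p(q(x)). Computing each image: p(q(1)) = p(9) = 6, p(q(2)) = p(2) = 3, p(q(3)) = p(1) = 1, p(q(4)) = p(7) = 5, p(q(5)) = p(8) = 4, p(q(6)) = p(5) = 8, p(q(7)) = p(6) = 7, p(q(8)) = p(4) = 9, p(q(9)) = p(3) = 2.
Hence p ∘ q = [6 3 1 5 4 8 7 9 2].

6 3 1 5 4 8 7 9 2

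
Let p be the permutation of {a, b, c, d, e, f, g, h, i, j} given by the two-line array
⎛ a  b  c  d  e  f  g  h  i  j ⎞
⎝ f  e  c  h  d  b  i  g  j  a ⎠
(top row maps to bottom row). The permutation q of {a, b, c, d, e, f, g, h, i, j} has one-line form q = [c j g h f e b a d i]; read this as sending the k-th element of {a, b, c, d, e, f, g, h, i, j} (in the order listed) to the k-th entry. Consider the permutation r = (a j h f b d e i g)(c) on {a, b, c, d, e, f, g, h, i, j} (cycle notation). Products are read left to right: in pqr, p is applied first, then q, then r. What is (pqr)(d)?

j

Chase d: p(d) = h; q(h) = a; r(a) = j. Hence (pqr)(d) = j.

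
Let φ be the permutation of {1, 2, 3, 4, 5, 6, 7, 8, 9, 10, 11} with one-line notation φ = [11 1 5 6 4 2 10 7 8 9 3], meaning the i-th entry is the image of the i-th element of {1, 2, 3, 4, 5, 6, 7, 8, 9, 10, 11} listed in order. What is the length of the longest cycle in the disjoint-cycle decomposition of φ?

7

Decomposing into disjoint cycles gives (1, 11, 3, 5, 4, 6, 2)(7, 10, 9, 8); the longest has length 7.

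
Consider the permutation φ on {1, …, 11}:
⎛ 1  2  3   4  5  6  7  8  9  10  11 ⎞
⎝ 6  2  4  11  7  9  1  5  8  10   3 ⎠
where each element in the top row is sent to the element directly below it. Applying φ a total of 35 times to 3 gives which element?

Tracing 3 → 4 → … returns to 3 after 3 steps, so 3 lies in a 3-cycle (3, 4, 11).
Since the cycle has length 3, φ^35 acts on it the same as φ^2 (35 mod 3 = 2).
Advancing 2 steps from 3: 3 → 4 → 11.

11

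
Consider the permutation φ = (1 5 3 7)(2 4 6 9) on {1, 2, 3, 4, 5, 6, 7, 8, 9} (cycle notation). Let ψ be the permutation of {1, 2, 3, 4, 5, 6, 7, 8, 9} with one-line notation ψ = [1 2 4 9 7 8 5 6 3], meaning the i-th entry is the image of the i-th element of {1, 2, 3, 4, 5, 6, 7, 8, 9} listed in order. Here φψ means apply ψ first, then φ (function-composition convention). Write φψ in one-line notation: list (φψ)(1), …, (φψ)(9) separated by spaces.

Chase each element through ψ then φ: 1 → 1 → 5; 2 → 2 → 4; 3 → 4 → 6; 4 → 9 → 2; 5 → 7 → 1; 6 → 8 → 8; 7 → 5 → 3; 8 → 6 → 9; 9 → 3 → 7.
Collecting the images, φψ = [5 4 6 2 1 8 3 9 7].

5 4 6 2 1 8 3 9 7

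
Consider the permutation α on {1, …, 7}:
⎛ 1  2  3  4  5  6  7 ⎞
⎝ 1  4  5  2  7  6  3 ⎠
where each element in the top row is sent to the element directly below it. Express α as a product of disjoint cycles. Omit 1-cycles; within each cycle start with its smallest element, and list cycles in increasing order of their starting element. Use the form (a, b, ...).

(2, 4)(3, 5, 7)

Start at 2 and follow images: 2 → 4 → 2, giving the cycle (2, 4).
Repeating from the next unused element and collecting all non-trivial cycles gives (2, 4)(3, 5, 7).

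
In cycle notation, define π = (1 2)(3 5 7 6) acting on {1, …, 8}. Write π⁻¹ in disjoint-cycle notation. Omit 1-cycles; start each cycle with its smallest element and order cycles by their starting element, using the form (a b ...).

Inverting a permutation written in cycle notation just reverses the order within every cycle.
After reversing and putting each cycle's least element first, π⁻¹ = (1 2)(3 6 7 5).

(1 2)(3 6 7 5)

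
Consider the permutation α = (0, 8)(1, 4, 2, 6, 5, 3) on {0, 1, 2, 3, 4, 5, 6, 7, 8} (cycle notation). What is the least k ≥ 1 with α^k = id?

6

The disjoint cycles have lengths 6, 2, 1.
Since disjoint cycles commute, ord(α) = lcm(6, 2) = 6.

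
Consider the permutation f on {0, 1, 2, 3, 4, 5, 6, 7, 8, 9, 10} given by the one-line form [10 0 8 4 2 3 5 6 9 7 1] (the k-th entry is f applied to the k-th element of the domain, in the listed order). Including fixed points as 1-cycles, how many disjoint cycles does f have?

2

The cycle decomposition is (0 10 1)(2 8 9 7 6 5 3 4), which has 2 cycles (counting 1-cycles).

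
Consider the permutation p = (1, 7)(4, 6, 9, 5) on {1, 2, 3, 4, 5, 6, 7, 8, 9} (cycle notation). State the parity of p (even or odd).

even

The cycle lengths are 4, 2, 1, 1, 1.
A cycle of length ℓ contributes ℓ−1 transpositions, so p is a product of 3 + 1 = 4 transpositions — even.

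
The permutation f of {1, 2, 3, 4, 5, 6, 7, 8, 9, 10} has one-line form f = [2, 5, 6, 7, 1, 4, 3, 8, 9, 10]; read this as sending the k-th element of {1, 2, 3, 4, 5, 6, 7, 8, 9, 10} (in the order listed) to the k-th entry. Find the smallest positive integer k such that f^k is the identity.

Writing f as disjoint cycles, the cycle lengths are 4, 3, 1, 1, 1.
Since disjoint cycles commute, ord(f) = lcm(4, 3) = 12.

12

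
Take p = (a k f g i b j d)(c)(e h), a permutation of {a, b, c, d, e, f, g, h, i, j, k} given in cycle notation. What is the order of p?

The cycle type of p is (8, 2, 1).
The order of p is the least common multiple of its cycle lengths: lcm(8, 2) = 8.

8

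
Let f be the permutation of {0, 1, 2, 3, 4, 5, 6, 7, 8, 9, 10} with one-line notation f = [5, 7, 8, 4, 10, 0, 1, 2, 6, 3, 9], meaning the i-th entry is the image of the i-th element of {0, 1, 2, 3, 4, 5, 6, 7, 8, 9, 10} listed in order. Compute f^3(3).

9

Tracing 3 → 4 → … returns to 3 after 4 steps, so 3 lies in a 4-cycle (3, 4, 10, 9).
Advancing 3 steps from 3: 3 → 4 → 10 → 9.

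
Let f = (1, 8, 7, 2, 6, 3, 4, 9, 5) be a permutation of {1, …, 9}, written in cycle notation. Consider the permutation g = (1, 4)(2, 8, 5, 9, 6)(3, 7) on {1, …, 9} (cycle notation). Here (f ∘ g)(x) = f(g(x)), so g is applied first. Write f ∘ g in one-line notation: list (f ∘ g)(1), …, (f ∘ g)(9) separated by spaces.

For each element, apply g then f: 1 → 4 → 9; 2 → 8 → 7; 3 → 7 → 2; 4 → 1 → 8; 5 → 9 → 5; 6 → 2 → 6; 7 → 3 → 4; 8 → 5 → 1; 9 → 6 → 3.
So f ∘ g in one-line form is 9 7 2 8 5 6 4 1 3.

9 7 2 8 5 6 4 1 3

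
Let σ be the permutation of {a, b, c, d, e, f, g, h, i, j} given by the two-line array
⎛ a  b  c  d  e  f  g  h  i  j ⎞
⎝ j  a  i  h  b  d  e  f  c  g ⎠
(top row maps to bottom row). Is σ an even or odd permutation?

odd

In disjoint-cycle form the cycle lengths are 5, 3, 2.
A cycle of length ℓ contributes ℓ−1 transpositions, so σ is a product of 4 + 2 + 1 = 7 transpositions — odd.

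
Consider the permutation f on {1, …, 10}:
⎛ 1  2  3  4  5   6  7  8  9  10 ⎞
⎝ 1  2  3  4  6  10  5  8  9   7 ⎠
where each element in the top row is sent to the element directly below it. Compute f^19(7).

Tracing 7 → 5 → … returns to 7 after 4 steps, so 7 lies in a 4-cycle (5 6 10 7).
Powers repeat with period 4 on this cycle, and 19 mod 4 = 3, so f^19(7) = f^3(7).
Stepping 3 places around the cycle: 7 → 5 → 6 → 10.

10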